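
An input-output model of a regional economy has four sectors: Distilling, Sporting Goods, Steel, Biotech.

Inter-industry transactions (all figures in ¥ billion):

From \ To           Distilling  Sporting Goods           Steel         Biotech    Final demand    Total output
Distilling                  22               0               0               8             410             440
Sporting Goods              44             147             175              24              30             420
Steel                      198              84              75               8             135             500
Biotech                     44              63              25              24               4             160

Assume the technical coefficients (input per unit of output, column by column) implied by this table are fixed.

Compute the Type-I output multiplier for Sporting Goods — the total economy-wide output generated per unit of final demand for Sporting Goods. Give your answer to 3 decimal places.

Technical coefficients a_ij = z_ij / X_j:
  a_11 = 22/440 = 0.05, a_21 = 44/440 = 0.10, a_31 = 198/440 = 0.45, a_41 = 44/440 = 0.10
  a_12 = 0/420 = 0.00, a_22 = 147/420 = 0.35, a_32 = 84/420 = 0.20, a_42 = 63/420 = 0.15
  a_13 = 0/500 = 0.00, a_23 = 175/500 = 0.35, a_33 = 75/500 = 0.15, a_43 = 25/500 = 0.05
  a_14 = 8/160 = 0.05, a_24 = 24/160 = 0.15, a_34 = 8/160 = 0.05, a_44 = 24/160 = 0.15
I − A =
  [   0.95     0.00     0.00    -0.05]
  [  -0.10     0.65    -0.35    -0.15]
  [  -0.45    -0.20     0.85    -0.05]
  [  -0.10    -0.15    -0.05     0.85]
Compute the cofactors C_ij = (−1)^(i+j)·(3×3 minor ij) of I−A; the adjugate is their transpose:
adj(I−A) = Cᵀ =
  [ 0.385250   0.006875   0.004250   0.024125]
  [ 0.223750   0.678625   0.288250   0.149875]
  [ 0.262500   0.171000   0.499500   0.075000]
  [ 0.100250   0.130625   0.080750   0.458375]
det(I−A) = Σ_j (I−A)_1j·C_1j = (0.95)(0.385250) + (0.00)(0.223750) + (0.00)(0.262500) + (-0.05)(0.100250) = 0.360975
(I − A)⁻¹ = adj(I−A) / det(I−A) ≈
  [   1.0672     0.0190     0.0118     0.0668]
  [   0.6198     1.8800     0.7985     0.4152]
  [   0.7272     0.4737     1.3838     0.2078]
  [   0.2777     0.3619     0.2237     1.2698]
The output multiplier for sector j is the column-j sum of the Leontief inverse (I − A)⁻¹ = adj(I−A) / det(I−A).
Column 2 of adj(I−A): (0.006875, 0.678625, 0.171000, 0.130625); det(I−A) = 0.360975.
m_2 = (0.006875 + 0.678625 + 0.171000 + 0.130625) / 0.360975 = 0.987125 / 0.360975 ≈ 2.735.

m_2 = 2.735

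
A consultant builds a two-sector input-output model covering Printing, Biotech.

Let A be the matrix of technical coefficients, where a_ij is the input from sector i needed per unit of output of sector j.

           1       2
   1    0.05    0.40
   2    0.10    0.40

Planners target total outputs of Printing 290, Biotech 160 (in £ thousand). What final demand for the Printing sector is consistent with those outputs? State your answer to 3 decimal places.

I − A =
  [   0.95    -0.40]
  [  -0.10     0.60]
d = (I − A) x:
  d_1 = (+0.95)·290 + (-0.40)·160 = 211.500
  d_2 = (-0.10)·290 + (+0.60)·160 = 67.000

d_1 = 211.500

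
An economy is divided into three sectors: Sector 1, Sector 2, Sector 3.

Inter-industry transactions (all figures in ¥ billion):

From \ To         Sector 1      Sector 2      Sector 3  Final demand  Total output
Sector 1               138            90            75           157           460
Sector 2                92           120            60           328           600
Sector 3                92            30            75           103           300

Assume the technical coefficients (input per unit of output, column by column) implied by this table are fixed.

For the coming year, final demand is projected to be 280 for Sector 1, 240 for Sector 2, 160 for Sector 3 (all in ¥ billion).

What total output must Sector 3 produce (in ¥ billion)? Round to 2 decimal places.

x_3 = 432.75

Technical coefficients a_ij = z_ij / X_j:
  a_11 = 138/460 = 0.30, a_21 = 92/460 = 0.20, a_31 = 92/460 = 0.20
  a_12 = 90/600 = 0.15, a_22 = 120/600 = 0.20, a_32 = 30/600 = 0.05
  a_13 = 75/300 = 0.25, a_23 = 60/300 = 0.20, a_33 = 75/300 = 0.25
I − A =
  [   0.70    -0.15    -0.25]
  [  -0.20     0.80    -0.20]
  [  -0.20    -0.05     0.75]
Cofactors of I−A, C_ij = (−1)^(i+j)·(minor ij) (rows/columns in the sector order above):
  C_11 = (0.80)(0.75) − (-0.20)(-0.05) = 0.5900
  C_12 = −[(-0.20)(0.75) − (-0.20)(-0.20)] = 0.1900
  C_13 = (-0.20)(-0.05) − (0.80)(-0.20) = 0.1700
  C_21 = −[(-0.15)(0.75) − (-0.25)(-0.05)] = 0.1250
  C_22 = (0.70)(0.75) − (-0.25)(-0.20) = 0.4750
  C_23 = −[(0.70)(-0.05) − (-0.15)(-0.20)] = 0.0650
  C_31 = (-0.15)(-0.20) − (-0.25)(0.80) = 0.2300
  C_32 = −[(0.70)(-0.20) − (-0.25)(-0.20)] = 0.1900
  C_33 = (0.70)(0.80) − (-0.15)(-0.20) = 0.5300
det(I−A) = Σ_j (I−A)_1j·C_1j = (0.70)(0.5900) + (-0.15)(0.1900) + (-0.25)(0.1700) = 0.3420
adj(I−A) = Cᵀ =
  [ 0.5900   0.1250   0.2300]
  [ 0.1900   0.4750   0.1900]
  [ 0.1700   0.0650   0.5300]
(I − A)⁻¹ = adj(I−A) / det(I−A) ≈
  [   1.7251     0.3655     0.6725]
  [   0.5556     1.3889     0.5556]
  [   0.4971     0.1901     1.5497]
x = (I − A)⁻¹ d = adj(I−A)·d / det(I−A), with det(I−A) = 0.3420:
  x_1 = (0.5900·280 + 0.1250·240 + 0.2300·160) / 0.3420 = 232.00 / 0.3420 ≈ 678.36
  x_2 = (0.1900·280 + 0.4750·240 + 0.1900·160) / 0.3420 = 197.60 / 0.3420 ≈ 577.78
  x_3 = (0.1700·280 + 0.0650·240 + 0.5300·160) / 0.3420 = 148.00 / 0.3420 ≈ 432.75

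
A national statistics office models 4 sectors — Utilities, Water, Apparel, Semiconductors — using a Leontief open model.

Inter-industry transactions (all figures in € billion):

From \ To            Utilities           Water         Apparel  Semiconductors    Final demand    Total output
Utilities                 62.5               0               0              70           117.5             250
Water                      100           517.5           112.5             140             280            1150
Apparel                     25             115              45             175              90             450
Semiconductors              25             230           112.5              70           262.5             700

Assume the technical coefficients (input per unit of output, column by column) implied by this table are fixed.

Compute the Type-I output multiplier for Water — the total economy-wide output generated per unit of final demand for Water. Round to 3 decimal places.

m_2 = 3.506

Technical coefficients a_ij = z_ij / X_j:
  a_11 = 62.5/250 = 0.25, a_21 = 100/250 = 0.40, a_31 = 25/250 = 0.10, a_41 = 25/250 = 0.10
  a_12 = 0/1150 = 0.00, a_22 = 517.5/1150 = 0.45, a_32 = 115/1150 = 0.10, a_42 = 230/1150 = 0.20
  a_13 = 0/450 = 0.00, a_23 = 112.5/450 = 0.25, a_33 = 45/450 = 0.10, a_43 = 112.5/450 = 0.25
  a_14 = 70/700 = 0.10, a_24 = 140/700 = 0.20, a_34 = 175/700 = 0.25, a_44 = 70/700 = 0.10
I − A =
  [   0.75     0.00     0.00    -0.10]
  [  -0.40     0.55    -0.25    -0.20]
  [  -0.10    -0.10     0.90    -0.25]
  [  -0.10    -0.20    -0.25     0.90]
Compute the cofactors C_ij = (−1)^(i+j)·(3×3 minor ij) of I−A; the adjugate is their transpose:
adj(I−A) = Cᵀ =
  [ 0.335125   0.020500   0.018750   0.047000]
  [ 0.350750   0.549125   0.213750   0.220375]
  [ 0.117250   0.106000   0.327750   0.127625]
  [ 0.147750   0.153750   0.140625   0.352500]
det(I−A) = Σ_j (I−A)_1j·C_1j = (0.75)(0.335125) + (0.00)(0.350750) + (0.00)(0.117250) + (-0.10)(0.147750) = 0.23656875
(I − A)⁻¹ = adj(I−A) / det(I−A) ≈
  [   1.4166     0.0867     0.0793     0.1987]
  [   1.4827     2.3212     0.9035     0.9315]
  [   0.4956     0.4481     1.3854     0.5395]
  [   0.6246     0.6499     0.5944     1.4901]
The output multiplier for sector j is the column-j sum of the Leontief inverse (I − A)⁻¹ = adj(I−A) / det(I−A).
Column 2 of adj(I−A): (0.020500, 0.549125, 0.106000, 0.153750); det(I−A) = 0.23656875.
m_2 = (0.020500 + 0.549125 + 0.106000 + 0.153750) / 0.23656875 = 0.829375 / 0.23656875 ≈ 3.506.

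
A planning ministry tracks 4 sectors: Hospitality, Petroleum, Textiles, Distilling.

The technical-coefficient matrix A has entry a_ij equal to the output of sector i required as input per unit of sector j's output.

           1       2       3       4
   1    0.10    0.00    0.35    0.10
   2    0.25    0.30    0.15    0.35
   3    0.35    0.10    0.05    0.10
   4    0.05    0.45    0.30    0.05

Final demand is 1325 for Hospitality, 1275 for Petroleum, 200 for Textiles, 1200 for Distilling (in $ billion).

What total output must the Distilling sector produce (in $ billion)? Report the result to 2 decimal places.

I − A =
  [   0.90     0.00    -0.35    -0.10]
  [  -0.25     0.70    -0.15    -0.35]
  [  -0.35    -0.10     0.95    -0.10]
  [  -0.05    -0.45    -0.30     0.95]
Compute the cofactors C_ij = (−1)^(i+j)·(3×3 minor ij) of I−A; the adjugate is their transpose:
adj(I−A) = Cᵀ =
  [ 0.429625   0.094750   0.205375   0.101750]
  [ 0.322125   0.651875   0.318750   0.307625]
  [ 0.217875   0.141250   0.442000   0.121500]
  [ 0.244000   0.358375   0.301375   0.490500]
det(I−A) = Σ_j (I−A)_1j·C_1j = (0.90)(0.429625) + (0.00)(0.322125) + (-0.35)(0.217875) + (-0.10)(0.244000) = 0.28600625
(I − A)⁻¹ = adj(I−A) / det(I−A) ≈
  [   1.5022     0.3313     0.7181     0.3558]
  [   1.1263     2.2792     1.1145     1.0756]
  [   0.7618     0.4939     1.5454     0.4248]
  [   0.8531     1.2530     1.0537     1.7150]
x = (I − A)⁻¹ d = adj(I−A)·d / det(I−A), with det(I−A) = 0.28600625:
  x_1 = (0.429625·1325 + 0.094750·1275 + 0.205375·200 + 0.101750·1200) / 0.28600625 = 853.234375 / 0.28600625 ≈ 2983.27
  x_2 = (0.322125·1325 + 0.651875·1275 + 0.318750·200 + 0.307625·1200) / 0.28600625 = 1690.85625 / 0.28600625 ≈ 5911.96
  x_3 = (0.217875·1325 + 0.141250·1275 + 0.442000·200 + 0.121500·1200) / 0.28600625 = 702.978125 / 0.28600625 ≈ 2457.91
  x_4 = (0.244000·1325 + 0.358375·1275 + 0.301375·200 + 0.490500·1200) / 0.28600625 = 1429.103125 / 0.28600625 ≈ 4996.75

x_4 = 4996.75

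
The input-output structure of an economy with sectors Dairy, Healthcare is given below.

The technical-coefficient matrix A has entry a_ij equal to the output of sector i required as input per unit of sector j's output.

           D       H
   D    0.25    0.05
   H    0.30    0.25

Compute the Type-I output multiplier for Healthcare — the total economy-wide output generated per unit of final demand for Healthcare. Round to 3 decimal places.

m_H = 1.461

I − A =
  [   0.75    -0.05]
  [  -0.30     0.75]
det(I−A) = (0.75)(0.75) − (-0.05)(-0.30) = 0.5475
adj(I−A) = [[0.75, 0.05], [0.30, 0.75]]
(I − A)⁻¹ = adj(I−A) / det(I−A) ≈
  [   1.3699     0.0913]
  [   0.5479     1.3699]
The output multiplier for sector j is the column-j sum of the Leontief inverse (I − A)⁻¹ = adj(I−A) / det(I−A).
Column H of adj(I−A): (0.05, 0.75); det(I−A) = 0.5475.
m_H = (0.05 + 0.75) / 0.5475 = 0.80 / 0.5475 ≈ 1.461.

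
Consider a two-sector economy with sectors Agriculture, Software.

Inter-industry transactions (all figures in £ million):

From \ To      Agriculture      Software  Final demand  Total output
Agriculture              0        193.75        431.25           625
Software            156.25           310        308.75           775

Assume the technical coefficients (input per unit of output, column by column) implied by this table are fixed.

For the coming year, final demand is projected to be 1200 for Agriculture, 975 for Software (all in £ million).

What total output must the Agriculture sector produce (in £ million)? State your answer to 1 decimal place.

Technical coefficients a_ij = z_ij / X_j:
  a_11 = 0/625 = 0.00, a_21 = 156.25/625 = 0.25
  a_12 = 193.75/775 = 0.25, a_22 = 310/775 = 0.40
I − A =
  [   1.00    -0.25]
  [  -0.25     0.60]
det(I−A) = (1.00)(0.60) − (-0.25)(-0.25) = 0.5375
adj(I−A) = [[0.60, 0.25], [0.25, 1.00]]
(I − A)⁻¹ = adj(I−A) / det(I−A) ≈
  [   1.1163     0.4651]
  [   0.4651     1.8605]
x = (I − A)⁻¹ d = adj(I−A)·d / det(I−A), with det(I−A) = 0.5375:
  x_1 = (0.60·1200 + 0.25·975) / 0.5375 = 963.75 / 0.5375 ≈ 1793.0
  x_2 = (0.25·1200 + 1.00·975) / 0.5375 = 1275.00 / 0.5375 ≈ 2372.1

x_1 = 1793.0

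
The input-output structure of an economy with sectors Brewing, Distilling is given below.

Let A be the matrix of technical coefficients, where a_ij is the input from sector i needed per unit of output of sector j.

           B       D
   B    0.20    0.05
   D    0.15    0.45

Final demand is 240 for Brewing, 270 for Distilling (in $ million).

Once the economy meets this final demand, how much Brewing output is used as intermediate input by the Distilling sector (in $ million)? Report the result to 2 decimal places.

z_BD = 29.13

I − A =
  [   0.80    -0.05]
  [  -0.15     0.55]
det(I−A) = (0.80)(0.55) − (-0.05)(-0.15) = 0.4325
adj(I−A) = [[0.55, 0.05], [0.15, 0.80]]
(I − A)⁻¹ = adj(I−A) / det(I−A) ≈
  [   1.2717     0.1156]
  [   0.3468     1.8497]
First solve x = (I − A)⁻¹ d = adj(I−A)·d / det(I−A); in particular x_D = (0.15·240 + 0.80·270) / 0.4325 = 252.00 / 0.4325 ≈ 582.6590.
Intermediate flow from B to D: z_BD = a_BD · x_D = 0.05 × 252.00 / 0.4325 = 12.60 / 0.4325 ≈ 29.13.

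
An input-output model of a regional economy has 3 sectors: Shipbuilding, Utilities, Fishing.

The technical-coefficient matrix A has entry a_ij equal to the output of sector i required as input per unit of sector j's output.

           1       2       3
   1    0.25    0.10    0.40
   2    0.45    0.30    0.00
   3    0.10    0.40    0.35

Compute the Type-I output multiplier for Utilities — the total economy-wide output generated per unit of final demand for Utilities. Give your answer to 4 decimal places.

I − A =
  [   0.75    -0.10    -0.40]
  [  -0.45     0.70     0.00]
  [  -0.10    -0.40     0.65]
Cofactors of I−A, C_ij = (−1)^(i+j)·(minor ij) (rows/columns in the sector order above):
  C_11 = (0.70)(0.65) − (0.00)(-0.40) = 0.4550
  C_12 = −[(-0.45)(0.65) − (0.00)(-0.10)] = 0.2925
  C_13 = (-0.45)(-0.40) − (0.70)(-0.10) = 0.2500
  C_21 = −[(-0.10)(0.65) − (-0.40)(-0.40)] = 0.2250
  C_22 = (0.75)(0.65) − (-0.40)(-0.10) = 0.4475
  C_23 = −[(0.75)(-0.40) − (-0.10)(-0.10)] = 0.3100
  C_31 = (-0.10)(0.00) − (-0.40)(0.70) = 0.2800
  C_32 = −[(0.75)(0.00) − (-0.40)(-0.45)] = 0.1800
  C_33 = (0.75)(0.70) − (-0.10)(-0.45) = 0.4800
det(I−A) = Σ_j (I−A)_1j·C_1j = (0.75)(0.4550) + (-0.10)(0.2925) + (-0.40)(0.2500) = 0.2120
adj(I−A) = Cᵀ =
  [ 0.4550   0.2250   0.2800]
  [ 0.2925   0.4475   0.1800]
  [ 0.2500   0.3100   0.4800]
(I − A)⁻¹ = adj(I−A) / det(I−A) ≈
  [   2.14623     1.06132     1.32075]
  [   1.37972     2.11085     0.84906]
  [   1.17925     1.46226     2.26415]
The output multiplier for sector j is the column-j sum of the Leontief inverse (I − A)⁻¹ = adj(I−A) / det(I−A).
Column 2 of adj(I−A): (0.2250, 0.4475, 0.3100); det(I−A) = 0.2120.
m_2 = (0.2250 + 0.4475 + 0.3100) / 0.2120 = 0.9825 / 0.2120 ≈ 4.6344.

m_2 = 4.6344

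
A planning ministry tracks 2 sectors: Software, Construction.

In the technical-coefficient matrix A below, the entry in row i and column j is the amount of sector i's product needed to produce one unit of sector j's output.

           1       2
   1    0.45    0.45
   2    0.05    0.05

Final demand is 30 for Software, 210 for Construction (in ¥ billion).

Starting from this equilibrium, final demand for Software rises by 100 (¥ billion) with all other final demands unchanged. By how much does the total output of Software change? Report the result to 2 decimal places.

Δx_1 = 190.00

I − A =
  [   0.55    -0.45]
  [  -0.05     0.95]
det(I−A) = (0.55)(0.95) − (-0.45)(-0.05) = 0.5000
adj(I−A) = [[0.95, 0.45], [0.05, 0.55]]
(I − A)⁻¹ = adj(I−A) / det(I−A) ≈
  [   1.9000     0.9000]
  [   0.1000     1.1000]
Δx = (I − A)⁻¹ Δd with Δd having +100 in the Software component and 0 elsewhere.
So Δx_1 = L_11 · (+100), where L_11 = adj(I−A)_11 / det(I−A) = 0.95 / 0.5000.
Δx_1 = 0.95 × (+100) / 0.5000 = 95.00 / 0.5000 = 190.00.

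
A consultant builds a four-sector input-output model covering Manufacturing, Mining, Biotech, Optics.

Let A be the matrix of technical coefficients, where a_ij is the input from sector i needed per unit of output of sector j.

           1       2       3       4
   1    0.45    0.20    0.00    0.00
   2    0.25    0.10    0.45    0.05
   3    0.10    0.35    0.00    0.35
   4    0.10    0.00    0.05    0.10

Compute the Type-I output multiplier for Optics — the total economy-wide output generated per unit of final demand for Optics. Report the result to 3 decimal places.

I − A =
  [   0.55    -0.20     0.00     0.00]
  [  -0.25     0.90    -0.45    -0.05]
  [  -0.10    -0.35     1.00    -0.35]
  [  -0.10     0.00    -0.05     0.90]
Compute the cofactors C_ij = (−1)^(i+j)·(3×3 minor ij) of I−A; the adjugate is their transpose:
adj(I−A) = Cᵀ =
  [ 0.651625   0.176500   0.081500   0.041500]
  [ 0.282125   0.485375   0.224125   0.114125]
  [ 0.193000   0.198250   0.399500   0.166375]
  [ 0.083125   0.030625   0.031250   0.349375]
det(I−A) = Σ_j (I−A)_1j·C_1j = (0.55)(0.651625) + (-0.20)(0.282125) + (0.00)(0.193000) + (0.00)(0.083125) = 0.30196875
(I − A)⁻¹ = adj(I−A) / det(I−A) ≈
  [   2.1579     0.5845     0.2699     0.1374]
  [   0.9343     1.6074     0.7422     0.3779]
  [   0.6391     0.6565     1.3230     0.5510]
  [   0.2753     0.1014     0.1035     1.1570]
The output multiplier for sector j is the column-j sum of the Leontief inverse (I − A)⁻¹ = adj(I−A) / det(I−A).
Column 4 of adj(I−A): (0.041500, 0.114125, 0.166375, 0.349375); det(I−A) = 0.30196875.
m_4 = (0.041500 + 0.114125 + 0.166375 + 0.349375) / 0.30196875 = 0.671375 / 0.30196875 ≈ 2.223.

m_4 = 2.223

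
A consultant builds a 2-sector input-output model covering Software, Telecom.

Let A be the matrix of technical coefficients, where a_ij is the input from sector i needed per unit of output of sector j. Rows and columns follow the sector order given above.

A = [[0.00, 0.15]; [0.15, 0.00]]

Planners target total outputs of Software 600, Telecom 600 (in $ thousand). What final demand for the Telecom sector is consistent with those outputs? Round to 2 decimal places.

d_2 = 510.00

I − A =
  [   1.00    -0.15]
  [  -0.15     1.00]
d = (I − A) x:
  d_1 = (+1.00)·600 + (-0.15)·600 = 510.00
  d_2 = (-0.15)·600 + (+1.00)·600 = 510.00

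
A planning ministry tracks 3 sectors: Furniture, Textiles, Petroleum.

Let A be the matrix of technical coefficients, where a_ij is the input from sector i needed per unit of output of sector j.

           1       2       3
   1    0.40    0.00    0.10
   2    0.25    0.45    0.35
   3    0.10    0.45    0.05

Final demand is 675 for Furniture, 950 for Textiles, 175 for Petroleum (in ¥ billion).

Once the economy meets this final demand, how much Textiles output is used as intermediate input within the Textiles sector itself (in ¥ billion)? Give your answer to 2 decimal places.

z_22 = 1684.44

I − A =
  [   0.60     0.00    -0.10]
  [  -0.25     0.55    -0.35]
  [  -0.10    -0.45     0.95]
Cofactors of I−A, C_ij = (−1)^(i+j)·(minor ij) (rows/columns in the sector order above):
  C_11 = (0.55)(0.95) − (-0.35)(-0.45) = 0.3650
  C_12 = −[(-0.25)(0.95) − (-0.35)(-0.10)] = 0.2725
  C_13 = (-0.25)(-0.45) − (0.55)(-0.10) = 0.1675
  C_21 = −[(0.00)(0.95) − (-0.10)(-0.45)] = 0.0450
  C_22 = (0.60)(0.95) − (-0.10)(-0.10) = 0.5600
  C_23 = −[(0.60)(-0.45) − (0.00)(-0.10)] = 0.2700
  C_31 = (0.00)(-0.35) − (-0.10)(0.55) = 0.0550
  C_32 = −[(0.60)(-0.35) − (-0.10)(-0.25)] = 0.2350
  C_33 = (0.60)(0.55) − (0.00)(-0.25) = 0.3300
det(I−A) = Σ_j (I−A)_1j·C_1j = (0.60)(0.3650) + (0.00)(0.2725) + (-0.10)(0.1675) = 0.20225
adj(I−A) = Cᵀ =
  [ 0.3650   0.0450   0.0550]
  [ 0.2725   0.5600   0.2350]
  [ 0.1675   0.2700   0.3300]
(I − A)⁻¹ = adj(I−A) / det(I−A) ≈
  [   1.8047     0.2225     0.2719]
  [   1.3473     2.7689     1.1619]
  [   0.8282     1.3350     1.6316]
First solve x = (I − A)⁻¹ d = adj(I−A)·d / det(I−A); in particular x_2 = (0.2725·675 + 0.5600·950 + 0.2350·175) / 0.20225 = 757.0625 / 0.20225 ≈ 3743.2015.
Intermediate flow from 2 to 2: z_22 = a_22 · x_2 = 0.45 × 757.0625 / 0.20225 = 340.678125 / 0.20225 ≈ 1684.44.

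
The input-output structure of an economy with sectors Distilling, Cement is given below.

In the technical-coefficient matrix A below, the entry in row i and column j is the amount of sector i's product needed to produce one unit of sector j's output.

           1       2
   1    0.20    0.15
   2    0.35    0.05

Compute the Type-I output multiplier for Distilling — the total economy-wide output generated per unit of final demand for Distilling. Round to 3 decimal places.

m_1 = 1.837

I − A =
  [   0.80    -0.15]
  [  -0.35     0.95]
det(I−A) = (0.80)(0.95) − (-0.15)(-0.35) = 0.7075
adj(I−A) = [[0.95, 0.15], [0.35, 0.80]]
(I − A)⁻¹ = adj(I−A) / det(I−A) ≈
  [   1.3428     0.2120]
  [   0.4947     1.1307]
The output multiplier for sector j is the column-j sum of the Leontief inverse (I − A)⁻¹ = adj(I−A) / det(I−A).
Column 1 of adj(I−A): (0.95, 0.35); det(I−A) = 0.7075.
m_1 = (0.95 + 0.35) / 0.7075 = 1.30 / 0.7075 ≈ 1.837.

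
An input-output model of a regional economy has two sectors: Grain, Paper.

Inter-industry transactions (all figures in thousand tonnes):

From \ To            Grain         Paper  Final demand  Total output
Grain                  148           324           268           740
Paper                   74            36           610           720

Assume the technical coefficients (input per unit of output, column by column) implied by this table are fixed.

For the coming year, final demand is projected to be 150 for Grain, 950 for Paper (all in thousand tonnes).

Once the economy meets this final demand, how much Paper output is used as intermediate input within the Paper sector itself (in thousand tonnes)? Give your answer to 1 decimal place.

Technical coefficients a_ij = z_ij / X_j:
  a_GG = 148/740 = 0.20, a_PG = 74/740 = 0.10
  a_GP = 324/720 = 0.45, a_PP = 36/720 = 0.05
I − A =
  [   0.80    -0.45]
  [  -0.10     0.95]
det(I−A) = (0.80)(0.95) − (-0.45)(-0.10) = 0.7150
adj(I−A) = [[0.95, 0.45], [0.10, 0.80]]
(I − A)⁻¹ = adj(I−A) / det(I−A) ≈
  [   1.3287     0.6294]
  [   0.1399     1.1189]
First solve x = (I − A)⁻¹ d = adj(I−A)·d / det(I−A); in particular x_P = (0.10·150 + 0.80·950) / 0.7150 = 775.00 / 0.7150 ≈ 1083.916.
Intermediate flow from P to P: z_PP = a_PP · x_P = 0.05 × 775.00 / 0.7150 = 38.75 / 0.7150 ≈ 54.2.

z_PP = 54.2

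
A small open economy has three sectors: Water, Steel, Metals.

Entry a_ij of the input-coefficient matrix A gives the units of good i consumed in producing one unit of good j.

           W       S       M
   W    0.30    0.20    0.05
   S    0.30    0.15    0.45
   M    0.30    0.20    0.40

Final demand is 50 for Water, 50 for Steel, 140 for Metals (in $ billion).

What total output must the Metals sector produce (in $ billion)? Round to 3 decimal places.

I − A =
  [   0.70    -0.20    -0.05]
  [  -0.30     0.85    -0.45]
  [  -0.30    -0.20     0.60]
Cofactors of I−A, C_ij = (−1)^(i+j)·(minor ij) (rows/columns in the sector order above):
  C_11 = (0.85)(0.60) − (-0.45)(-0.20) = 0.4200
  C_12 = −[(-0.30)(0.60) − (-0.45)(-0.30)] = 0.3150
  C_13 = (-0.30)(-0.20) − (0.85)(-0.30) = 0.3150
  C_21 = −[(-0.20)(0.60) − (-0.05)(-0.20)] = 0.1300
  C_22 = (0.70)(0.60) − (-0.05)(-0.30) = 0.4050
  C_23 = −[(0.70)(-0.20) − (-0.20)(-0.30)] = 0.2000
  C_31 = (-0.20)(-0.45) − (-0.05)(0.85) = 0.1325
  C_32 = −[(0.70)(-0.45) − (-0.05)(-0.30)] = 0.3300
  C_33 = (0.70)(0.85) − (-0.20)(-0.30) = 0.5350
det(I−A) = Σ_j (I−A)_1j·C_1j = (0.70)(0.4200) + (-0.20)(0.3150) + (-0.05)(0.3150) = 0.21525
adj(I−A) = Cᵀ =
  [ 0.4200   0.1300   0.1325]
  [ 0.3150   0.4050   0.3300]
  [ 0.3150   0.2000   0.5350]
(I − A)⁻¹ = adj(I−A) / det(I−A) ≈
  [   1.9512     0.6039     0.6156]
  [   1.4634     1.8815     1.5331]
  [   1.4634     0.9292     2.4855]
x = (I − A)⁻¹ d = adj(I−A)·d / det(I−A), with det(I−A) = 0.21525:
  x_W = (0.4200·50 + 0.1300·50 + 0.1325·140) / 0.21525 = 46.05 / 0.21525 ≈ 213.937
  x_S = (0.3150·50 + 0.4050·50 + 0.3300·140) / 0.21525 = 82.20 / 0.21525 ≈ 381.882
  x_M = (0.3150·50 + 0.2000·50 + 0.5350·140) / 0.21525 = 100.65 / 0.21525 ≈ 467.596

x_M = 467.596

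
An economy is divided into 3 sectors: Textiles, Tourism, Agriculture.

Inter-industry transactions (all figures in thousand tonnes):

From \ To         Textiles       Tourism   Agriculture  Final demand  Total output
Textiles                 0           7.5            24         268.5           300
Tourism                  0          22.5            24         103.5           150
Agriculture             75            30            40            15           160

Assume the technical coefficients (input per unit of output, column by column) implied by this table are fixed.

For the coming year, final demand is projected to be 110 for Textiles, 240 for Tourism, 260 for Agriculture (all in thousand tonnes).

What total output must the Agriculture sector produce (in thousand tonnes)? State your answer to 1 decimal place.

Technical coefficients a_ij = z_ij / X_j:
  a_11 = 0/300 = 0.00, a_21 = 0/300 = 0.00, a_31 = 75/300 = 0.25
  a_12 = 7.5/150 = 0.05, a_22 = 22.5/150 = 0.15, a_32 = 30/150 = 0.20
  a_13 = 24/160 = 0.15, a_23 = 24/160 = 0.15, a_33 = 40/160 = 0.25
I − A =
  [   1.00    -0.05    -0.15]
  [   0.00     0.85    -0.15]
  [  -0.25    -0.20     0.75]
Cofactors of I−A, C_ij = (−1)^(i+j)·(minor ij) (rows/columns in the sector order above):
  C_11 = (0.85)(0.75) − (-0.15)(-0.20) = 0.6075
  C_12 = −[(0.00)(0.75) − (-0.15)(-0.25)] = 0.0375
  C_13 = (0.00)(-0.20) − (0.85)(-0.25) = 0.2125
  C_21 = −[(-0.05)(0.75) − (-0.15)(-0.20)] = 0.0675
  C_22 = (1.00)(0.75) − (-0.15)(-0.25) = 0.7125
  C_23 = −[(1.00)(-0.20) − (-0.05)(-0.25)] = 0.2125
  C_31 = (-0.05)(-0.15) − (-0.15)(0.85) = 0.1350
  C_32 = −[(1.00)(-0.15) − (-0.15)(0.00)] = 0.1500
  C_33 = (1.00)(0.85) − (-0.05)(0.00) = 0.8500
det(I−A) = Σ_j (I−A)_1j·C_1j = (1.00)(0.6075) + (-0.05)(0.0375) + (-0.15)(0.2125) = 0.57375
adj(I−A) = Cᵀ =
  [ 0.6075   0.0675   0.1350]
  [ 0.0375   0.7125   0.1500]
  [ 0.2125   0.2125   0.8500]
(I − A)⁻¹ = adj(I−A) / det(I−A) ≈
  [   1.0588     0.1176     0.2353]
  [   0.0654     1.2418     0.2614]
  [   0.3704     0.3704     1.4815]
x = (I − A)⁻¹ d = adj(I−A)·d / det(I−A), with det(I−A) = 0.57375:
  x_1 = (0.6075·110 + 0.0675·240 + 0.1350·260) / 0.57375 = 118.125 / 0.57375 ≈ 205.9
  x_2 = (0.0375·110 + 0.7125·240 + 0.1500·260) / 0.57375 = 214.125 / 0.57375 ≈ 373.2
  x_3 = (0.2125·110 + 0.2125·240 + 0.8500·260) / 0.57375 = 295.375 / 0.57375 ≈ 514.8

x_3 = 514.8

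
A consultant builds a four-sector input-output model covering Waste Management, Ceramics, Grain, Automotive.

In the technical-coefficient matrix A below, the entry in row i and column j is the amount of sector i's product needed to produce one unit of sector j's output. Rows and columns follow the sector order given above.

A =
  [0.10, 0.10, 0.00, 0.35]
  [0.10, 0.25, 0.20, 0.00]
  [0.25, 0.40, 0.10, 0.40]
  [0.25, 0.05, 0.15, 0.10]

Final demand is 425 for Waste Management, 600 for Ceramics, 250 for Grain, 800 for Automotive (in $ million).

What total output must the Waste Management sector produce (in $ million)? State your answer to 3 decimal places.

x_W = 1292.779

I − A =
  [   0.90    -0.10     0.00    -0.35]
  [  -0.10     0.75    -0.20     0.00]
  [  -0.25    -0.40     0.90    -0.40]
  [  -0.25    -0.05    -0.15     0.90]
Compute the cofactors C_ij = (−1)^(i+j)·(3×3 minor ij) of I−A; the adjugate is their transpose:
adj(I−A) = Cᵀ =
  [ 0.486500   0.111750   0.060875   0.216250]
  [ 0.140000   0.583125   0.149750   0.121000]
  [ 0.281750   0.343875   0.531125   0.345625]
  [ 0.189875   0.120750   0.113750   0.521500]
det(I−A) = Σ_j (I−A)_1j·C_1j = (0.90)(0.486500) + (-0.10)(0.140000) + (0.00)(0.281750) + (-0.35)(0.189875) = 0.35739375
(I − A)⁻¹ = adj(I−A) / det(I−A) ≈
  [   1.3612     0.3127     0.1703     0.6051]
  [   0.3917     1.6316     0.4190     0.3386]
  [   0.7883     0.9622     1.4861     0.9671]
  [   0.5313     0.3379     0.3183     1.4592]
x = (I − A)⁻¹ d = adj(I−A)·d / det(I−A), with det(I−A) = 0.35739375:
  x_W = (0.486500·425 + 0.111750·600 + 0.060875·250 + 0.216250·800) / 0.35739375 = 462.03125 / 0.35739375 ≈ 1292.779
  x_C = (0.140000·425 + 0.583125·600 + 0.149750·250 + 0.121000·800) / 0.35739375 = 543.6125 / 0.35739375 ≈ 1521.046
  x_G = (0.281750·425 + 0.343875·600 + 0.531125·250 + 0.345625·800) / 0.35739375 = 735.35 / 0.35739375 ≈ 2057.535
  x_A = (0.189875·425 + 0.120750·600 + 0.113750·250 + 0.521500·800) / 0.35739375 = 598.784375 / 0.35739375 ≈ 1675.419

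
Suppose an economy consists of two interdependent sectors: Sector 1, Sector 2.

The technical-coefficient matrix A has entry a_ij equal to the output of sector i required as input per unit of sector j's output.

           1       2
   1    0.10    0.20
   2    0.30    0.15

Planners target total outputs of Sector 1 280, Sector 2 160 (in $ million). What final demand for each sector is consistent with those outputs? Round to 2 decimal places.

I − A =
  [   0.90    -0.20]
  [  -0.30     0.85]
d = (I − A) x:
  d_1 = (+0.90)·280 + (-0.20)·160 = 220.00
  d_2 = (-0.30)·280 + (+0.85)·160 = 52.00

d_1 = 220.00, d_2 = 52.00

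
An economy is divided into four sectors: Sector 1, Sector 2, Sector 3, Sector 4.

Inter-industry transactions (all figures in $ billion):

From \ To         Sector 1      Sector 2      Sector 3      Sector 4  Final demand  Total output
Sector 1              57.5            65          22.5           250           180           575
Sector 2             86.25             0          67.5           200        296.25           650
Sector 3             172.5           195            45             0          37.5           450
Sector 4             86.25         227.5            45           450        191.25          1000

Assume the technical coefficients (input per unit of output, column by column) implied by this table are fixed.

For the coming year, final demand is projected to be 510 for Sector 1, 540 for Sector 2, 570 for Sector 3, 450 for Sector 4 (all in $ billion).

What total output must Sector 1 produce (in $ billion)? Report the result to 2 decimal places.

x_1 = 1519.07

Technical coefficients a_ij = z_ij / X_j:
  a_11 = 57.5/575 = 0.10, a_21 = 86.25/575 = 0.15, a_31 = 172.5/575 = 0.30, a_41 = 86.25/575 = 0.15
  a_12 = 65/650 = 0.10, a_22 = 0/650 = 0.00, a_32 = 195/650 = 0.30, a_42 = 227.5/650 = 0.35
  a_13 = 22.5/450 = 0.05, a_23 = 67.5/450 = 0.15, a_33 = 45/450 = 0.10, a_43 = 45/450 = 0.10
  a_14 = 250/1000 = 0.25, a_24 = 200/1000 = 0.20, a_34 = 0/1000 = 0.00, a_44 = 450/1000 = 0.45
I − A =
  [   0.90    -0.10    -0.05    -0.25]
  [  -0.15     1.00    -0.15    -0.20]
  [  -0.30    -0.30     0.90     0.00]
  [  -0.15    -0.35    -0.10     0.55]
Compute the cofactors C_ij = (−1)^(i+j)·(3×3 minor ij) of I−A; the adjugate is their transpose:
adj(I−A) = Cᵀ =
  [ 0.401250   0.144000   0.072375   0.234750]
  [ 0.132000   0.396000   0.096000   0.204000]
  [ 0.177750   0.180000   0.370125   0.146250]
  [ 0.225750   0.324000   0.148125   0.734250]
det(I−A) = Σ_j (I−A)_1j·C_1j = (0.90)(0.401250) + (-0.10)(0.132000) + (-0.05)(0.177750) + (-0.25)(0.225750) = 0.2826
(I − A)⁻¹ = adj(I−A) / det(I−A) ≈
  [   1.4199     0.5096     0.2561     0.8307]
  [   0.4671     1.4013     0.3397     0.7219]
  [   0.6290     0.6369     1.3097     0.5175]
  [   0.7988     1.1465     0.5242     2.5982]
x = (I − A)⁻¹ d = adj(I−A)·d / det(I−A), with det(I−A) = 0.2826:
  x_1 = (0.401250·510 + 0.144000·540 + 0.072375·570 + 0.234750·450) / 0.2826 = 429.28875 / 0.2826 ≈ 1519.07
  x_2 = (0.132000·510 + 0.396000·540 + 0.096000·570 + 0.204000·450) / 0.2826 = 427.68 / 0.2826 ≈ 1513.38
  x_3 = (0.177750·510 + 0.180000·540 + 0.370125·570 + 0.146250·450) / 0.2826 = 464.63625 / 0.2826 ≈ 1644.15
  x_4 = (0.225750·510 + 0.324000·540 + 0.148125·570 + 0.734250·450) / 0.2826 = 704.93625 / 0.2826 ≈ 2494.47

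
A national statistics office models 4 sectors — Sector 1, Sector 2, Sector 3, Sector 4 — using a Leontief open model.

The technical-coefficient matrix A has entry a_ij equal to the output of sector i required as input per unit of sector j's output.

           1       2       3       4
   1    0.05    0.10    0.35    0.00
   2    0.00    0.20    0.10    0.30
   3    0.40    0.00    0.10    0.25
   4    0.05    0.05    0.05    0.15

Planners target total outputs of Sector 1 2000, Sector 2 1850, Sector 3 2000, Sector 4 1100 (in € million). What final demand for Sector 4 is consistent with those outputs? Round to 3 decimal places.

I − A =
  [   0.95    -0.10    -0.35     0.00]
  [   0.00     0.80    -0.10    -0.30]
  [  -0.40     0.00     0.90    -0.25]
  [  -0.05    -0.05    -0.05     0.85]
d = (I − A) x:
  d_1 = (+0.95)·2000 + (-0.10)·1850 + (-0.35)·2000 + (+0.00)·1100 = 1015.000
  d_2 = (+0.00)·2000 + (+0.80)·1850 + (-0.10)·2000 + (-0.30)·1100 = 950.000
  d_3 = (-0.40)·2000 + (+0.00)·1850 + (+0.90)·2000 + (-0.25)·1100 = 725.000
  d_4 = (-0.05)·2000 + (-0.05)·1850 + (-0.05)·2000 + (+0.85)·1100 = 642.500

d_4 = 642.500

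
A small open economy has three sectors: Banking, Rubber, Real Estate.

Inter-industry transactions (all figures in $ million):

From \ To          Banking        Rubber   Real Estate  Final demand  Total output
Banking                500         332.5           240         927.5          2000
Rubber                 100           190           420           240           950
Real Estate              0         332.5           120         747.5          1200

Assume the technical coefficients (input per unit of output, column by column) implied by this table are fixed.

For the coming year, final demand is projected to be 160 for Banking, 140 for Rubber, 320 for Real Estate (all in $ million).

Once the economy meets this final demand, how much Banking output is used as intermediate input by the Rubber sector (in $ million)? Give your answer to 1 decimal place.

z_12 = 154.2

Technical coefficients a_ij = z_ij / X_j:
  a_11 = 500/2000 = 0.25, a_21 = 100/2000 = 0.05, a_31 = 0/2000 = 0.00
  a_12 = 332.5/950 = 0.35, a_22 = 190/950 = 0.20, a_32 = 332.5/950 = 0.35
  a_13 = 240/1200 = 0.20, a_23 = 420/1200 = 0.35, a_33 = 120/1200 = 0.10
I − A =
  [   0.75    -0.35    -0.20]
  [  -0.05     0.80    -0.35]
  [   0.00    -0.35     0.90]
Cofactors of I−A, C_ij = (−1)^(i+j)·(minor ij) (rows/columns in the sector order above):
  C_11 = (0.80)(0.90) − (-0.35)(-0.35) = 0.5975
  C_12 = −[(-0.05)(0.90) − (-0.35)(0.00)] = 0.0450
  C_13 = (-0.05)(-0.35) − (0.80)(0.00) = 0.0175
  C_21 = −[(-0.35)(0.90) − (-0.20)(-0.35)] = 0.3850
  C_22 = (0.75)(0.90) − (-0.20)(0.00) = 0.6750
  C_23 = −[(0.75)(-0.35) − (-0.35)(0.00)] = 0.2625
  C_31 = (-0.35)(-0.35) − (-0.20)(0.80) = 0.2825
  C_32 = −[(0.75)(-0.35) − (-0.20)(-0.05)] = 0.2725
  C_33 = (0.75)(0.80) − (-0.35)(-0.05) = 0.5825
det(I−A) = Σ_j (I−A)_1j·C_1j = (0.75)(0.5975) + (-0.35)(0.0450) + (-0.20)(0.0175) = 0.428875
adj(I−A) = Cᵀ =
  [ 0.5975   0.3850   0.2825]
  [ 0.0450   0.6750   0.2725]
  [ 0.0175   0.2625   0.5825]
(I − A)⁻¹ = adj(I−A) / det(I−A) ≈
  [   1.3932     0.8977     0.6587]
  [   0.1049     1.5739     0.6354]
  [   0.0408     0.6121     1.3582]
First solve x = (I − A)⁻¹ d = adj(I−A)·d / det(I−A); in particular x_2 = (0.0450·160 + 0.6750·140 + 0.2725·320) / 0.428875 = 188.90 / 0.428875 ≈ 440.455.
Intermediate flow from 1 to 2: z_12 = a_12 · x_2 = 0.35 × 188.90 / 0.428875 = 66.115 / 0.428875 ≈ 154.2.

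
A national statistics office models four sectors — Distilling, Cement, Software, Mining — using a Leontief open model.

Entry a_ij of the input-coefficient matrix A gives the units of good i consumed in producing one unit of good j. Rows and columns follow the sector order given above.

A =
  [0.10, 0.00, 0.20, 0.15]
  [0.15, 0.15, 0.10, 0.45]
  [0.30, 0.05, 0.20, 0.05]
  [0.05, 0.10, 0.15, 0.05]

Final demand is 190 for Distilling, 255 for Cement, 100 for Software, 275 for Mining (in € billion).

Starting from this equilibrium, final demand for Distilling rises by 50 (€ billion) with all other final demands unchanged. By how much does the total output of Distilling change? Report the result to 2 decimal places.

I − A =
  [   0.90     0.00    -0.20    -0.15]
  [  -0.15     0.85    -0.10    -0.45]
  [  -0.30    -0.05     0.80    -0.05]
  [  -0.05    -0.10    -0.15     0.95]
Compute the cofactors C_ij = (−1)^(i+j)·(3×3 minor ij) of I−A; the adjugate is their transpose:
adj(I−A) = Cᵀ =
  [ 0.595000   0.023625   0.173125   0.114250]
  [ 0.179875   0.607000   0.181875   0.325500]
  [ 0.239875   0.051375   0.677625   0.097875]
  [ 0.088125   0.073250   0.135250   0.555000]
det(I−A) = Σ_j (I−A)_1j·C_1j = (0.90)(0.595000) + (0.00)(0.179875) + (-0.20)(0.239875) + (-0.15)(0.088125) = 0.47430625
(I − A)⁻¹ = adj(I−A) / det(I−A) ≈
  [   1.2545     0.0498     0.3650     0.2409]
  [   0.3792     1.2798     0.3835     0.6863]
  [   0.5057     0.1083     1.4287     0.2064]
  [   0.1858     0.1544     0.2852     1.1701]
Δx = (I − A)⁻¹ Δd with Δd having +50 in the Distilling component and 0 elsewhere.
So Δx_D = L_DD · (+50), where L_DD = adj(I−A)_DD / det(I−A) = 0.595000 / 0.47430625.
Δx_D = 0.595000 × (+50) / 0.47430625 = 29.75 / 0.47430625 ≈ 62.72.

Δx_D = 62.72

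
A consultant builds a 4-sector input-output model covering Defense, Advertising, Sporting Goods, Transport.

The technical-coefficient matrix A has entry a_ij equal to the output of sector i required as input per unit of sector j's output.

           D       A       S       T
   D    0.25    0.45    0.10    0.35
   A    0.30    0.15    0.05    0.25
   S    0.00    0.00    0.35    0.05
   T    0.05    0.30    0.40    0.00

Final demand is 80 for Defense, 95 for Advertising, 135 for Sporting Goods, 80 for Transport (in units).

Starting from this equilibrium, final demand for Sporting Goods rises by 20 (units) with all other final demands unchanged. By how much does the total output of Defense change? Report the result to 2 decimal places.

I − A =
  [   0.75    -0.45    -0.10    -0.35]
  [  -0.30     0.85    -0.05    -0.25]
  [   0.00     0.00     0.65    -0.05]
  [  -0.05    -0.30    -0.40     1.00]
Compute the cofactors C_ij = (−1)^(i+j)·(3×3 minor ij) of I−A; the adjugate is their transpose:
adj(I−A) = Cᵀ =
  [ 0.486000   0.353250   0.269250   0.271875]
  [ 0.197250   0.460875   0.184875   0.193500]
  [ 0.006625   0.012375   0.394250   0.025125]
  [ 0.086125   0.160875   0.226625   0.326625]
det(I−A) = Σ_j (I−A)_1j·C_1j = (0.75)(0.486000) + (-0.45)(0.197250) + (-0.10)(0.006625) + (-0.35)(0.086125) = 0.24493125
(I − A)⁻¹ = adj(I−A) / det(I−A) ≈
  [   1.9842     1.4422     1.0993     1.1100]
  [   0.8053     1.8817     0.7548     0.7900]
  [   0.0270     0.0505     1.6096     0.1026]
  [   0.3516     0.6568     0.9253     1.3335]
Δx = (I − A)⁻¹ Δd with Δd having +20 in the Sporting Goods component and 0 elsewhere.
So Δx_D = L_DS · (+20), where L_DS = adj(I−A)_DS / det(I−A) = 0.269250 / 0.24493125.
Δx_D = 0.269250 × (+20) / 0.24493125 = 5.385 / 0.24493125 ≈ 21.99.

Δx_D = 21.99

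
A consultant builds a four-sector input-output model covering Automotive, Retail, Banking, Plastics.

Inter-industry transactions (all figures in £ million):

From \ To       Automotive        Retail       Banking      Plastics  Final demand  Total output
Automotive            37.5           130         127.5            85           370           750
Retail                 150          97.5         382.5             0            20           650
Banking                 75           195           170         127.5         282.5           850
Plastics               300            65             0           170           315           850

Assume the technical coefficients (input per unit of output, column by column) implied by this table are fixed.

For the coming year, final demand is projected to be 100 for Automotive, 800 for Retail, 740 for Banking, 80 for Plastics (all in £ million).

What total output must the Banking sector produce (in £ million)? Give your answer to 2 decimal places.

Technical coefficients a_ij = z_ij / X_j:
  a_11 = 37.5/750 = 0.05, a_21 = 150/750 = 0.20, a_31 = 75/750 = 0.10, a_41 = 300/750 = 0.40
  a_12 = 130/650 = 0.20, a_22 = 97.5/650 = 0.15, a_32 = 195/650 = 0.30, a_42 = 65/650 = 0.10
  a_13 = 127.5/850 = 0.15, a_23 = 382.5/850 = 0.45, a_33 = 170/850 = 0.20, a_43 = 0/850 = 0.00
  a_14 = 85/850 = 0.10, a_24 = 0/850 = 0.00, a_34 = 127.5/850 = 0.15, a_44 = 170/850 = 0.20
I − A =
  [   0.95    -0.20    -0.15    -0.10]
  [  -0.20     0.85    -0.45     0.00]
  [  -0.10    -0.30     0.80    -0.15]
  [  -0.40    -0.10     0.00     0.80]
Compute the cofactors C_ij = (−1)^(i+j)·(3×3 minor ij) of I−A; the adjugate is their transpose:
adj(I−A) = Cᵀ =
  [ 0.429250   0.174250   0.178500   0.087125]
  [ 0.191000   0.555000   0.348000   0.089125]
  [ 0.170000   0.259250   0.578000   0.129625]
  [ 0.238500   0.156500   0.132750   0.455000]
det(I−A) = Σ_j (I−A)_1j·C_1j = (0.95)(0.429250) + (-0.20)(0.191000) + (-0.15)(0.170000) + (-0.10)(0.238500) = 0.3202375
(I − A)⁻¹ = adj(I−A) / det(I−A) ≈
  [   1.3404     0.5441     0.5574     0.2721]
  [   0.5964     1.7331     1.0867     0.2783]
  [   0.5309     0.8096     1.8049     0.4048]
  [   0.7448     0.4887     0.4145     1.4208]
x = (I − A)⁻¹ d = adj(I−A)·d / det(I−A), with det(I−A) = 0.3202375:
  x_1 = (0.429250·100 + 0.174250·800 + 0.178500·740 + 0.087125·80) / 0.3202375 = 321.385 / 0.3202375 ≈ 1003.58
  x_2 = (0.191000·100 + 0.555000·800 + 0.348000·740 + 0.089125·80) / 0.3202375 = 727.75 / 0.3202375 ≈ 2272.53
  x_3 = (0.170000·100 + 0.259250·800 + 0.578000·740 + 0.129625·80) / 0.3202375 = 662.49 / 0.3202375 ≈ 2068.75
  x_4 = (0.238500·100 + 0.156500·800 + 0.132750·740 + 0.455000·80) / 0.3202375 = 283.685 / 0.3202375 ≈ 885.86

x_3 = 2068.75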